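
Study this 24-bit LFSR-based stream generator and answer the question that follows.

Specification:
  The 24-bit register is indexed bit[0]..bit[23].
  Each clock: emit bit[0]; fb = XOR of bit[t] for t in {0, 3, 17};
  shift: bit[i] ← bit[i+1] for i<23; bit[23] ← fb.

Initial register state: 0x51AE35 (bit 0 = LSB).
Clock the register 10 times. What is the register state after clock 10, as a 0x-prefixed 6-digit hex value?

0x96D46B

reg_0 = 0x51AE35
clock 1: out=1, reg = 0xA8D71A
clock 2: out=0, reg = 0xD46B8D
clock 3: out=1, reg = 0x6A35C6
clock 4: out=0, reg = 0xB51AE3
clock 5: out=1, reg = 0xDA8D71
clock 6: out=1, reg = 0x6D46B8
clock 7: out=0, reg = 0xB6A35C
clock 8: out=0, reg = 0x5B51AE
clock 9: out=0, reg = 0x2DA8D7
clock 10: out=1, reg = 0x96D46B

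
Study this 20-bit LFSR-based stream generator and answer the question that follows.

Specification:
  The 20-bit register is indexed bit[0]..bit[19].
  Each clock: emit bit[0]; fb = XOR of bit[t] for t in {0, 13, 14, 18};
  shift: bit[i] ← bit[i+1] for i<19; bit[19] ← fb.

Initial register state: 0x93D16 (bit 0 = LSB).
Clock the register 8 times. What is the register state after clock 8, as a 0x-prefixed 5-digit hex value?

0x8D93D

reg_0 = 0x93D16
clock 1: out=0, reg = 0xC9E8B
clock 2: out=1, reg = 0x64F45
clock 3: out=1, reg = 0xB27A2
clock 4: out=0, reg = 0xD93D1
clock 5: out=1, reg = 0x6C9E8
clock 6: out=0, reg = 0x364F4
clock 7: out=0, reg = 0x1B27A
clock 8: out=0, reg = 0x8D93D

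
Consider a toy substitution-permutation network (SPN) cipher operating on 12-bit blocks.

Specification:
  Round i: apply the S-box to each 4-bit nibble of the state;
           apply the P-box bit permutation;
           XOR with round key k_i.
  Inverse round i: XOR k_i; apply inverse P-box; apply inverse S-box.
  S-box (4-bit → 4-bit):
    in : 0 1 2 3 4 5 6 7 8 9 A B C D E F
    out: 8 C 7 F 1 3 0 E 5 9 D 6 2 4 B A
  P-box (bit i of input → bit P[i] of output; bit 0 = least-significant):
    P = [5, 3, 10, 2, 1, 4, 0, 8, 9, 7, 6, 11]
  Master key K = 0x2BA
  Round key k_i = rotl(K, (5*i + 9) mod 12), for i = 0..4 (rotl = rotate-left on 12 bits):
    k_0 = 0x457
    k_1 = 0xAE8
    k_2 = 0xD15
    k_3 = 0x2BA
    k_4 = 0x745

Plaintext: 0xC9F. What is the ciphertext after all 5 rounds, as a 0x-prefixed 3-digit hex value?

s_0 = plaintext = 0xC9F
s_1 = Round(s_0, k_0) = 0x5D9
s_2 = Round(s_1, k_1) = 0x84D
s_3 = Round(s_2, k_2) = 0xB57
s_4 = Round(s_3, k_3) = 0x664
s_5 = Round(s_4, k_4) = 0x765

0x765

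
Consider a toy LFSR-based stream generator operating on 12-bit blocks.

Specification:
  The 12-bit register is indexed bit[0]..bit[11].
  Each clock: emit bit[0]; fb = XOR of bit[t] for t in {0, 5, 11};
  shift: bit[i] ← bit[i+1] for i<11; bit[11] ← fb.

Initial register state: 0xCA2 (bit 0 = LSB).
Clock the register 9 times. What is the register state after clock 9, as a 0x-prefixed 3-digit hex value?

reg_0 = 0xCA2
clock 1: out=0, reg = 0x651
clock 2: out=1, reg = 0xB28
clock 3: out=0, reg = 0x594
clock 4: out=0, reg = 0x2CA
clock 5: out=0, reg = 0x165
clock 6: out=1, reg = 0x0B2
clock 7: out=0, reg = 0x859
clock 8: out=1, reg = 0x42C
clock 9: out=0, reg = 0xA16

0xA16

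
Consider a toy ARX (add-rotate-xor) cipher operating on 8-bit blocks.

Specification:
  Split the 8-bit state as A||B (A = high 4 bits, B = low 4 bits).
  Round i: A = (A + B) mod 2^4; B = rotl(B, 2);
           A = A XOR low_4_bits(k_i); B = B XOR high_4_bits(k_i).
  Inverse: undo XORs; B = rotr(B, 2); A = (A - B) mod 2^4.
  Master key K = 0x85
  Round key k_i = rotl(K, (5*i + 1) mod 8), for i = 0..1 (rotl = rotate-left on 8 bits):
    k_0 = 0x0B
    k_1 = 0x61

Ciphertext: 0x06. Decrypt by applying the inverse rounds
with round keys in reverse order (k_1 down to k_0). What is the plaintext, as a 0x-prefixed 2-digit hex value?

0xA0

s_0 = ciphertext = 0x06
s_1 = InvRound(s_0, k_1) = 0x10
s_2 = InvRound(s_1, k_0) = 0xA0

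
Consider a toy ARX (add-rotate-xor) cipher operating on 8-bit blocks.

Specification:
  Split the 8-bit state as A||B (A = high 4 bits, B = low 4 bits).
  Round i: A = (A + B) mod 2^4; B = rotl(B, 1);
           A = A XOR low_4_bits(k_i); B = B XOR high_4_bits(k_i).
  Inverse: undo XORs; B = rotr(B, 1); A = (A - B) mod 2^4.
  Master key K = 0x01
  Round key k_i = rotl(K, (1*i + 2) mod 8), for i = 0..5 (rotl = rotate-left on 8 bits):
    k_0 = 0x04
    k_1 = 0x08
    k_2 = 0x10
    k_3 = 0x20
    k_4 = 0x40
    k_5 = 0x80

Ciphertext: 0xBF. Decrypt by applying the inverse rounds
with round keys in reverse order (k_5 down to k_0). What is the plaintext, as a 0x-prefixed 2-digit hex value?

s_0 = ciphertext = 0xBF
s_1 = InvRound(s_0, k_5) = 0x0B
s_2 = InvRound(s_1, k_4) = 0x1F
s_3 = InvRound(s_2, k_3) = 0x3E
s_4 = InvRound(s_3, k_2) = 0x4F
s_5 = InvRound(s_4, k_1) = 0xDF
s_6 = InvRound(s_5, k_0) = 0xAF

0xAF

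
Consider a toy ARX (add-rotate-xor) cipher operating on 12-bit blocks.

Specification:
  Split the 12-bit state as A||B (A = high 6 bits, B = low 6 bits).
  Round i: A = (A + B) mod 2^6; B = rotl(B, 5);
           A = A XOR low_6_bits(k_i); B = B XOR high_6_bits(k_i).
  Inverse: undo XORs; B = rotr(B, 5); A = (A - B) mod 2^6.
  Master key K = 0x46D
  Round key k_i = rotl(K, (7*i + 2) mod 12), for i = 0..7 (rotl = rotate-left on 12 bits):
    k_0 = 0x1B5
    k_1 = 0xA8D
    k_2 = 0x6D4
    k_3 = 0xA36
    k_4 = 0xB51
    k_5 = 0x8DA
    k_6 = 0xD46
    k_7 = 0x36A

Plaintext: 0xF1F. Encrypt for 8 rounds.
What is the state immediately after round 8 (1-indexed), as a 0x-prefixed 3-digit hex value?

0x3E8

s_0 = plaintext = 0xF1F
s_1 = Round(s_0, k_0) = 0xBA9
s_2 = Round(s_1, k_1) = 0x69E
s_3 = Round(s_2, k_2) = 0xB14
s_4 = Round(s_3, k_3) = 0xDA2
s_5 = Round(s_4, k_4) = 0x27C
s_6 = Round(s_5, k_5) = 0x7FD
s_7 = Round(s_6, k_6) = 0x68B
s_8 = Round(s_7, k_7) = 0x3E8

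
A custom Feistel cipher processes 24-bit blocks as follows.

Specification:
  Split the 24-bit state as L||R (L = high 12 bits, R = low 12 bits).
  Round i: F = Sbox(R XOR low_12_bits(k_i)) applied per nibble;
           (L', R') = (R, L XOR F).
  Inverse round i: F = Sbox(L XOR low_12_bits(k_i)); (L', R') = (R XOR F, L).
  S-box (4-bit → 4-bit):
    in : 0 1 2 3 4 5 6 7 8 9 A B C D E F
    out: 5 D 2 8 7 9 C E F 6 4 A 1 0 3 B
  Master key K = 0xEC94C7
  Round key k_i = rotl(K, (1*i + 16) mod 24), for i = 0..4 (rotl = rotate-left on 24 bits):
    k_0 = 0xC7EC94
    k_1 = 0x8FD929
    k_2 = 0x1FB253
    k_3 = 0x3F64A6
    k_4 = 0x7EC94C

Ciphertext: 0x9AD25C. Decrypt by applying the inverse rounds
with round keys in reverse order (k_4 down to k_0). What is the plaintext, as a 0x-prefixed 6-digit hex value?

0x24AD53

s_0 = ciphertext = 0x9AD25C
s_1 = InvRound(s_0, k_4) = 0x7619AD
s_2 = InvRound(s_1, k_3) = 0x1B3761
s_3 = InvRound(s_2, k_2) = 0xF541B3
s_4 = InvRound(s_3, k_1) = 0xD53F54
s_5 = InvRound(s_4, k_0) = 0x24AD53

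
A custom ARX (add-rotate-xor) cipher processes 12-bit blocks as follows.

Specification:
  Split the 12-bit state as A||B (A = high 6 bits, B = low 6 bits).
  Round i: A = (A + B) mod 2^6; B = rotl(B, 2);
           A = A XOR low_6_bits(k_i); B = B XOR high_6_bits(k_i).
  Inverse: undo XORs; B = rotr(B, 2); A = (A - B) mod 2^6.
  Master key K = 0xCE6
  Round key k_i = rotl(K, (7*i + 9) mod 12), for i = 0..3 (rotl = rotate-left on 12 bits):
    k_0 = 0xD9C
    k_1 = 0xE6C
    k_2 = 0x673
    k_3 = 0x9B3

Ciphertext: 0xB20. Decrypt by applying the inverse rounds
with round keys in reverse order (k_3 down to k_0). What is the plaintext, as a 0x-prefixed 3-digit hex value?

0x632

s_0 = ciphertext = 0xB20
s_1 = InvRound(s_0, k_3) = 0xFA1
s_2 = InvRound(s_1, k_2) = 0xFCE
s_3 = InvRound(s_2, k_1) = 0x5BD
s_4 = InvRound(s_3, k_0) = 0x632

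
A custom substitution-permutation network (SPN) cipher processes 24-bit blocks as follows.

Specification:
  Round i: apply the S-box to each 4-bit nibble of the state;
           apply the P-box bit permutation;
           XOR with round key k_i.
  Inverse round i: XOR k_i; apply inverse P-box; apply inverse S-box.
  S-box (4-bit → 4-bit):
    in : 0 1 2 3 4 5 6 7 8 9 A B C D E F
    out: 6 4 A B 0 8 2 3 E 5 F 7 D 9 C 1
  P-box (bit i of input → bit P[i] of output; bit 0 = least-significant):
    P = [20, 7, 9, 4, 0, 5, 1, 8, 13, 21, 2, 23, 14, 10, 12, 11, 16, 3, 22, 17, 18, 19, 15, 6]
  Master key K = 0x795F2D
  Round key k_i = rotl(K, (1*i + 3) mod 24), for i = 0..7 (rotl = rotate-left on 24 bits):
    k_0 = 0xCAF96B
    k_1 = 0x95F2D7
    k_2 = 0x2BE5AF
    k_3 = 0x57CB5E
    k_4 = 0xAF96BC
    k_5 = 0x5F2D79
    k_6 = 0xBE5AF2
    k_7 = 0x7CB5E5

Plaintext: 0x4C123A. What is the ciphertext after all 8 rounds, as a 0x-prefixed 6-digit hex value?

0x0EC994

s_0 = plaintext = 0x4C123A
s_1 = Round(s_0, k_0) = 0x39EADA
s_2 = Round(s_1, k_1) = 0x68C902
s_3 = Round(s_2, k_2) = 0x619D11
s_4 = Round(s_3, k_3) = 0x9FB95C
s_5 = Round(s_4, k_4) = 0xBA61A8
s_6 = Round(s_5, k_5) = 0x10AAC6
s_7 = Round(s_6, k_6) = 0x5EA77D
s_8 = Round(s_7, k_7) = 0x0EC994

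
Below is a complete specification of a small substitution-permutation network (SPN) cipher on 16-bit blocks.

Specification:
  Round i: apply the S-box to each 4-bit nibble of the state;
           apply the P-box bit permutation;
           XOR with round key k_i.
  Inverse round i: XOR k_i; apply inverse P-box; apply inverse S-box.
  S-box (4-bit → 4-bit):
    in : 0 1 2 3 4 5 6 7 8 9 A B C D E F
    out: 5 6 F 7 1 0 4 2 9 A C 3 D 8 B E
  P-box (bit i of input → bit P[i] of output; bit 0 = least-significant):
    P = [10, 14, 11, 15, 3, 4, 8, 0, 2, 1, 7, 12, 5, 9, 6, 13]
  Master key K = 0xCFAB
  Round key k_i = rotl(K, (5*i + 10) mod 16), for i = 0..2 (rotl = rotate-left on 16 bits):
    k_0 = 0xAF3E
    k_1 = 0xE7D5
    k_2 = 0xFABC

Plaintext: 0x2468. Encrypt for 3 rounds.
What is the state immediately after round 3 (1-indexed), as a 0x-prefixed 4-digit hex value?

s_0 = plaintext = 0x2468
s_1 = Round(s_0, k_0) = 0x085A
s_2 = Round(s_1, k_1) = 0x7FB1
s_3 = Round(s_2, k_2) = 0xA026

0xA026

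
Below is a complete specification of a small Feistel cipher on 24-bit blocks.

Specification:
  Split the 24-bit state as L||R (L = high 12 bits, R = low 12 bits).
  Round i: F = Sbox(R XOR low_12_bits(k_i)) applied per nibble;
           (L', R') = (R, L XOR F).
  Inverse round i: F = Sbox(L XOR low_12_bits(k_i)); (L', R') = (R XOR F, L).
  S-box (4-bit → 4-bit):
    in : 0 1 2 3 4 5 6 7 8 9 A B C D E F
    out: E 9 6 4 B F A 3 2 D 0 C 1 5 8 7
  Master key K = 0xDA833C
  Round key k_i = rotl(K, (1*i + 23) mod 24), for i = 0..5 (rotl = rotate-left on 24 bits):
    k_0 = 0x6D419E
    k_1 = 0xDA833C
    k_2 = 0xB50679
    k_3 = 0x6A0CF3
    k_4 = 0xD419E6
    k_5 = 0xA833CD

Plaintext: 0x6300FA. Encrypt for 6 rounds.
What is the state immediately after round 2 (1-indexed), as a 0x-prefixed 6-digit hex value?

0xF9B1F9

s_0 = plaintext = 0x6300FA
s_1 = Round(s_0, k_0) = 0x0FAF9B
s_2 = Round(s_1, k_1) = 0xF9B1F9
s_3 = Round(s_2, k_2) = 0x1F9CB5
s_4 = Round(s_3, k_3) = 0xCB5F43
s_5 = Round(s_4, k_4) = 0xF436BA
s_6 = Round(s_5, k_5) = 0x6BA070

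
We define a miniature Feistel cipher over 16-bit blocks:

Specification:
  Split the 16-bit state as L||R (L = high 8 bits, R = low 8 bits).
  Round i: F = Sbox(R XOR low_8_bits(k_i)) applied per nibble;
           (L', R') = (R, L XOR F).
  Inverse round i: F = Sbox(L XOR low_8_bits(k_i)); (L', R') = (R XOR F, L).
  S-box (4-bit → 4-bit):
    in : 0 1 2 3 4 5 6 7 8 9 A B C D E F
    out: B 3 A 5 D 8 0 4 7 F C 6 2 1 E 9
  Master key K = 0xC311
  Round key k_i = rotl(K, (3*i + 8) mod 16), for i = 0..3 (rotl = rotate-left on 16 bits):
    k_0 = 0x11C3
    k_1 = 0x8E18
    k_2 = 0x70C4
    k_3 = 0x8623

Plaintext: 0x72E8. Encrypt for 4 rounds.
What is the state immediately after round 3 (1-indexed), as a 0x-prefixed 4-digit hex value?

s_0 = plaintext = 0x72E8
s_1 = Round(s_0, k_0) = 0xE8D4
s_2 = Round(s_1, k_1) = 0xD4CA
s_3 = Round(s_2, k_2) = 0xCA6A
s_4 = Round(s_3, k_3) = 0x6A15

0xCA6A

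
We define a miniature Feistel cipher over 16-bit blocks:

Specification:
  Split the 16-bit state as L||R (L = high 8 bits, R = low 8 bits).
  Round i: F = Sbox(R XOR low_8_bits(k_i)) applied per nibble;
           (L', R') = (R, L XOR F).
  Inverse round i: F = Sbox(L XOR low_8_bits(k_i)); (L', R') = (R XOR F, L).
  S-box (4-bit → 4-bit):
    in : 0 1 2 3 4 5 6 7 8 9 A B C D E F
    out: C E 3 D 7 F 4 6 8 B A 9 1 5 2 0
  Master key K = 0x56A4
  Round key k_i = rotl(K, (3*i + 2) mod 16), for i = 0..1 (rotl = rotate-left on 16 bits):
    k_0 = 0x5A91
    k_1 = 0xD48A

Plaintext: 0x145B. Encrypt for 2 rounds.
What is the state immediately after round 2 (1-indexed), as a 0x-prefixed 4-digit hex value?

s_0 = plaintext = 0x145B
s_1 = Round(s_0, k_0) = 0x5B0E
s_2 = Round(s_1, k_1) = 0x0EDC

0x0EDC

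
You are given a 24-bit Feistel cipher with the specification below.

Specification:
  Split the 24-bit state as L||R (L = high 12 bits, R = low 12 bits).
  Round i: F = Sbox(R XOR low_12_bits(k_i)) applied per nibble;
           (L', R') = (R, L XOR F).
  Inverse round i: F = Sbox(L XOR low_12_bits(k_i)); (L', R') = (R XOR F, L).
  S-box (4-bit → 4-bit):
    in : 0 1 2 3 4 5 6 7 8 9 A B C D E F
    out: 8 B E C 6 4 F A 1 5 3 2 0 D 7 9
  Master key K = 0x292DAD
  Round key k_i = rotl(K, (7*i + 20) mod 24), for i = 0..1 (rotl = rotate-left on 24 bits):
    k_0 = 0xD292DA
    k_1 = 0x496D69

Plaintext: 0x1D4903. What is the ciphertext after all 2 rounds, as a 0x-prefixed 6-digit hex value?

0x301EF2

s_0 = plaintext = 0x1D4903
s_1 = Round(s_0, k_0) = 0x903301
s_2 = Round(s_1, k_1) = 0x301EF2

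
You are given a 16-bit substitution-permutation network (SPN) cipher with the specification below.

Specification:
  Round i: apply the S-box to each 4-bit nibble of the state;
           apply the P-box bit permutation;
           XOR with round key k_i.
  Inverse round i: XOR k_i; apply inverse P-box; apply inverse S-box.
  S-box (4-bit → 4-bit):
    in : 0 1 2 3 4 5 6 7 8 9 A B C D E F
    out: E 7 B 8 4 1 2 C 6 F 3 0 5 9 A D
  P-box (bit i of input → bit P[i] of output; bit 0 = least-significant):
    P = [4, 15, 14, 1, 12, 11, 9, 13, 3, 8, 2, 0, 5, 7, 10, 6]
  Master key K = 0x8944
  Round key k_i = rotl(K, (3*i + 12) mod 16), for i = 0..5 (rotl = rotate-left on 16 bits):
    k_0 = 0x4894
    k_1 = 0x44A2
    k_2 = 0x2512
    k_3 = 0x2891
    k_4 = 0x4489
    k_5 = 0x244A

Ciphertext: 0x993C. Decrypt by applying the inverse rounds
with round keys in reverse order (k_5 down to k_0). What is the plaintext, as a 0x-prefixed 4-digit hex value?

0x4B75

s_0 = ciphertext = 0x993C
s_1 = InvRound(s_0, k_5) = 0xF822
s_2 = InvRound(s_1, k_4) = 0x1D2E
s_3 = InvRound(s_2, k_3) = 0x19DD
s_4 = InvRound(s_3, k_2) = 0x0F23
s_5 = InvRound(s_4, k_1) = 0x6E84
s_6 = InvRound(s_5, k_0) = 0x4B75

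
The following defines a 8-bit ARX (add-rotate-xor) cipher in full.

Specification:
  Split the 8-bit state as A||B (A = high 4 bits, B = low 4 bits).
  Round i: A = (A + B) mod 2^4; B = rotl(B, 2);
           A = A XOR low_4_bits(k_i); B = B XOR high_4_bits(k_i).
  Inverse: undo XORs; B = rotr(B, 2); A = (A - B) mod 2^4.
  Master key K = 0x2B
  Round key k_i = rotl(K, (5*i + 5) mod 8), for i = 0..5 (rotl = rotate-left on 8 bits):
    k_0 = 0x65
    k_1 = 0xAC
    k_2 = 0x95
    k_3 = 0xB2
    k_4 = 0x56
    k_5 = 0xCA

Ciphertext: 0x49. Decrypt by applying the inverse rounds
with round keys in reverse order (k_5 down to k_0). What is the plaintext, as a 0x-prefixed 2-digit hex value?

s_0 = ciphertext = 0x49
s_1 = InvRound(s_0, k_5) = 0x95
s_2 = InvRound(s_1, k_4) = 0xF0
s_3 = InvRound(s_2, k_3) = 0xFE
s_4 = InvRound(s_3, k_2) = 0xDD
s_5 = InvRound(s_4, k_1) = 0x4D
s_6 = InvRound(s_5, k_0) = 0x3E

0x3E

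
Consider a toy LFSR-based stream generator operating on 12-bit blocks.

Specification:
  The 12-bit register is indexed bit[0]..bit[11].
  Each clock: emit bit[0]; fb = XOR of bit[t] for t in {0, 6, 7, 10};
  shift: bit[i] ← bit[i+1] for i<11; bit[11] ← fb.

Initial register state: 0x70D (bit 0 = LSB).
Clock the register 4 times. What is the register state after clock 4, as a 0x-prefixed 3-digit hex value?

0x670

reg_0 = 0x70D
clock 1: out=1, reg = 0x386
clock 2: out=0, reg = 0x9C3
clock 3: out=1, reg = 0xCE1
clock 4: out=1, reg = 0x670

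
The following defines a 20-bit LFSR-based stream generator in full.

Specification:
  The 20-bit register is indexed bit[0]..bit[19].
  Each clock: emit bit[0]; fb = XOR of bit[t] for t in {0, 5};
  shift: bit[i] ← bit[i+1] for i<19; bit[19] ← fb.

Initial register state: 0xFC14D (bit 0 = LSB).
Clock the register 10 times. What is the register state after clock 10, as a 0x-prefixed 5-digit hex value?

0xD1FF0

reg_0 = 0xFC14D
clock 1: out=1, reg = 0xFE0A6
clock 2: out=0, reg = 0xFF053
clock 3: out=1, reg = 0xFF829
clock 4: out=1, reg = 0x7FC14
clock 5: out=0, reg = 0x3FE0A
clock 6: out=0, reg = 0x1FF05
clock 7: out=1, reg = 0x8FF82
clock 8: out=0, reg = 0x47FC1
clock 9: out=1, reg = 0xA3FE0
clock 10: out=0, reg = 0xD1FF0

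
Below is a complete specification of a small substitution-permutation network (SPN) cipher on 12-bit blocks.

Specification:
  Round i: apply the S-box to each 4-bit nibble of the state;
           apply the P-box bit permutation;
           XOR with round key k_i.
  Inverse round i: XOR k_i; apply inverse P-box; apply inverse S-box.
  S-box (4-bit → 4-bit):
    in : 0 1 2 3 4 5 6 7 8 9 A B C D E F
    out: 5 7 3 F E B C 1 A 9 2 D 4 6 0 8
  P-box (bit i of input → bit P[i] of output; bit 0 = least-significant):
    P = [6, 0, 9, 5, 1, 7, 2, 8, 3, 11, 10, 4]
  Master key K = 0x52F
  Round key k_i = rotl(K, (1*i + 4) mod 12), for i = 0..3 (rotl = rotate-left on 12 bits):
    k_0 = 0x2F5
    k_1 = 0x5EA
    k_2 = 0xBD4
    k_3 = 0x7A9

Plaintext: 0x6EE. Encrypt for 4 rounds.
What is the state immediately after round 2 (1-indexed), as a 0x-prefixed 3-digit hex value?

s_0 = plaintext = 0x6EE
s_1 = Round(s_0, k_0) = 0x6E5
s_2 = Round(s_1, k_1) = 0x19B
s_3 = Round(s_2, k_2) = 0x4BE
s_4 = Round(s_3, k_3) = 0xABF

0x19B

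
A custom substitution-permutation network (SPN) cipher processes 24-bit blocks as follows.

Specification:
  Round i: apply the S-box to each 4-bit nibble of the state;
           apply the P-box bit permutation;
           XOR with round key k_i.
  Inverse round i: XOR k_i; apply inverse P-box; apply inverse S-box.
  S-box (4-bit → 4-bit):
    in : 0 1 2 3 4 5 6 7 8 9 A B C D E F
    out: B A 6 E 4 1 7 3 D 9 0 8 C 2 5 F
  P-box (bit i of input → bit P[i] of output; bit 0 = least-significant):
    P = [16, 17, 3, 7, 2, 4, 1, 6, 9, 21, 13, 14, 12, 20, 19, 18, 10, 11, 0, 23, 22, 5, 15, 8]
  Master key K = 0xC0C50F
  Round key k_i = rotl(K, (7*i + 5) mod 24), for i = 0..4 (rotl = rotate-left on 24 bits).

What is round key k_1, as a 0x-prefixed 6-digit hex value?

0x50FC0C

K = 0xC0C50F
k_0 = rotl(K, (7*0+5) mod 24) = rotl(K, 5) = 0x18A1F8
k_1 = rotl(K, (7*1+5) mod 24) = rotl(K, 12) = 0x50FC0C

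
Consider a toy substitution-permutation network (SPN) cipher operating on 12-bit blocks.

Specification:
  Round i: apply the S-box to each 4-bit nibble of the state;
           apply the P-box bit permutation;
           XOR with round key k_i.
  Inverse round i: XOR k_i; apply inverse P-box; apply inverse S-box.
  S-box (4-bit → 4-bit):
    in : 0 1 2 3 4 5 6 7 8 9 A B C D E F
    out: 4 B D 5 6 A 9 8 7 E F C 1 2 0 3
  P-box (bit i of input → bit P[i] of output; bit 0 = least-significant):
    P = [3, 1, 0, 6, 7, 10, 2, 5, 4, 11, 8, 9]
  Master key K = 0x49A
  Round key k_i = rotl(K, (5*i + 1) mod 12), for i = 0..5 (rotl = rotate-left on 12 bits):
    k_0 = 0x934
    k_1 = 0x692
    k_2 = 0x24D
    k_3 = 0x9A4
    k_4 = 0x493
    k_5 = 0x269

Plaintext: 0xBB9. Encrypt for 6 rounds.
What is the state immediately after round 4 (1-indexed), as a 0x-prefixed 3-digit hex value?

s_0 = plaintext = 0xBB9
s_1 = Round(s_0, k_0) = 0xA53
s_2 = Round(s_1, k_1) = 0x9AB
s_3 = Round(s_2, k_2) = 0xDA8
s_4 = Round(s_3, k_3) = 0x50B
s_5 = Round(s_4, k_4) = 0xED6
s_6 = Round(s_5, k_5) = 0x621

0x50B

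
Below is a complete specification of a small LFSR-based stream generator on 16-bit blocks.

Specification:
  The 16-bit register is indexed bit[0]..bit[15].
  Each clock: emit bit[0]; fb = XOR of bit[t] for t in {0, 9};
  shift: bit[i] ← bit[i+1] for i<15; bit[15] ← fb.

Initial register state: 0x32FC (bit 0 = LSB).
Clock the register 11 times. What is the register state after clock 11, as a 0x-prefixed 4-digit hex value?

0x0CA6

reg_0 = 0x32FC
clock 1: out=0, reg = 0x997E
clock 2: out=0, reg = 0x4CBF
clock 3: out=1, reg = 0xA65F
clock 4: out=1, reg = 0x532F
clock 5: out=1, reg = 0x2997
clock 6: out=1, reg = 0x94CB
clock 7: out=1, reg = 0xCA65
clock 8: out=1, reg = 0x6532
clock 9: out=0, reg = 0x3299
clock 10: out=1, reg = 0x194C
clock 11: out=0, reg = 0x0CA6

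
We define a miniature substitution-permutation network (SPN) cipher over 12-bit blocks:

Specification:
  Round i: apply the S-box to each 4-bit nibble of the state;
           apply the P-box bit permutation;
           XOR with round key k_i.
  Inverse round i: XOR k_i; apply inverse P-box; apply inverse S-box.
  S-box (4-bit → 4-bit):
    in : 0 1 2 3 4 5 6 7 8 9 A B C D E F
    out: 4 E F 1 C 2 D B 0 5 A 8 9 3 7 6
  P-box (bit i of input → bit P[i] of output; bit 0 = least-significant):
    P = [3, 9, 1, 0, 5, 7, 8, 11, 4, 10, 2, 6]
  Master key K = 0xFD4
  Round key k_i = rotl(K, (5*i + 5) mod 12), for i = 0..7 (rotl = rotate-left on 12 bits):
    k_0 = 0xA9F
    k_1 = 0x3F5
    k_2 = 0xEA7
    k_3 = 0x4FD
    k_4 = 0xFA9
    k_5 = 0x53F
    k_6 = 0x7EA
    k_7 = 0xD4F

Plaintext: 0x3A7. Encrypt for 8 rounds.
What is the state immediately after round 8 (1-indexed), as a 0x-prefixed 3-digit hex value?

0xDFF

s_0 = plaintext = 0x3A7
s_1 = Round(s_0, k_0) = 0x006
s_2 = Round(s_1, k_1) = 0x2FA
s_3 = Round(s_2, k_2) = 0x972
s_4 = Round(s_3, k_3) = 0xE42
s_5 = Round(s_4, k_4) = 0x0B6
s_6 = Round(s_5, k_5) = 0xD30
s_7 = Round(s_6, k_6) = 0x3D8
s_8 = Round(s_7, k_7) = 0xDFF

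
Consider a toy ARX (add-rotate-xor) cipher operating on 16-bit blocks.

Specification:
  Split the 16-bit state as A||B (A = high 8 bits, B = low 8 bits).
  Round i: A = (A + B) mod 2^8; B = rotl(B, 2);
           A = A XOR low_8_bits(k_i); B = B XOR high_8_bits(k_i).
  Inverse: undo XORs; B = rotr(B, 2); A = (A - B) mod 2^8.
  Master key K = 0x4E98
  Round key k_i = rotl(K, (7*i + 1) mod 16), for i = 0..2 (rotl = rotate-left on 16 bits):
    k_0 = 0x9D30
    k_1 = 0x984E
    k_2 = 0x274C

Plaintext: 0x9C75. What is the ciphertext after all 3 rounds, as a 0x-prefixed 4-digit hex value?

0xACC1

s_0 = plaintext = 0x9C75
s_1 = Round(s_0, k_0) = 0x2148
s_2 = Round(s_1, k_1) = 0x27B9
s_3 = Round(s_2, k_2) = 0xACC1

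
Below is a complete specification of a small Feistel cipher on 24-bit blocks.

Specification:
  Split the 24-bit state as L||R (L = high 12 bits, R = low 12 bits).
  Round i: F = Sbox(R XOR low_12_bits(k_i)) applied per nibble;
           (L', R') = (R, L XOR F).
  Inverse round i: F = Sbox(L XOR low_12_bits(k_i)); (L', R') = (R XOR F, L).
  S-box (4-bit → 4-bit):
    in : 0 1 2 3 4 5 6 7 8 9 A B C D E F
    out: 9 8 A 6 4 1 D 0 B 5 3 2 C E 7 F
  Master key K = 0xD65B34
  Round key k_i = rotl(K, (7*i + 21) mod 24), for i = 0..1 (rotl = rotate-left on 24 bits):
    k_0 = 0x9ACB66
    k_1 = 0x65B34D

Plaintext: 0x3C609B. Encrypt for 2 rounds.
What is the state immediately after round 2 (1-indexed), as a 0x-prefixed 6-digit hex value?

s_0 = plaintext = 0x3C609B
s_1 = Round(s_0, k_0) = 0x09B138
s_2 = Round(s_1, k_1) = 0x138A9A

0x138A9A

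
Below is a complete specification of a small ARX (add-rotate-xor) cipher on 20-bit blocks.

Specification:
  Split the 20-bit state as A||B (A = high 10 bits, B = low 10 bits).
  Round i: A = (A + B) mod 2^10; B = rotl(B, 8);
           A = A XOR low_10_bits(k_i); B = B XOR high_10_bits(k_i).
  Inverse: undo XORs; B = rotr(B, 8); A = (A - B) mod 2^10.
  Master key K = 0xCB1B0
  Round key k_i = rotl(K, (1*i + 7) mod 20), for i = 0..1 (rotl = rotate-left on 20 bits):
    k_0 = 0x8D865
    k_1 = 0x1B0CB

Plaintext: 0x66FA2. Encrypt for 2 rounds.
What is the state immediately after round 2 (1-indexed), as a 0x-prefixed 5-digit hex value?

0xBF65B

s_0 = plaintext = 0x66FA2
s_1 = Round(s_0, k_0) = 0x560DE
s_2 = Round(s_1, k_1) = 0xBF65B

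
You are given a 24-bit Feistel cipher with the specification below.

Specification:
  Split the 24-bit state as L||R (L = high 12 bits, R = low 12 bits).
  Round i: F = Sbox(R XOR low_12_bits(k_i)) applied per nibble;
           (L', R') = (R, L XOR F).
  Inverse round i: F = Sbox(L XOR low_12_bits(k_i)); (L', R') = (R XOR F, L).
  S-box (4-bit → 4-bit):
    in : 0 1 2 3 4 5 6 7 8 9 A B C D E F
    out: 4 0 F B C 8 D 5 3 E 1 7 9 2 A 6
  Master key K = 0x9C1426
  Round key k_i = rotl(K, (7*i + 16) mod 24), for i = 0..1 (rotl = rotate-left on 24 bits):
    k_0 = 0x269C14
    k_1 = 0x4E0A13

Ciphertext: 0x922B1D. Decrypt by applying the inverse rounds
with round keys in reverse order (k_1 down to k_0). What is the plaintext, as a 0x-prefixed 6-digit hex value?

0x05C0AD

s_0 = ciphertext = 0x922B1D
s_1 = InvRound(s_0, k_1) = 0x0AD922
s_2 = InvRound(s_1, k_0) = 0x05C0AD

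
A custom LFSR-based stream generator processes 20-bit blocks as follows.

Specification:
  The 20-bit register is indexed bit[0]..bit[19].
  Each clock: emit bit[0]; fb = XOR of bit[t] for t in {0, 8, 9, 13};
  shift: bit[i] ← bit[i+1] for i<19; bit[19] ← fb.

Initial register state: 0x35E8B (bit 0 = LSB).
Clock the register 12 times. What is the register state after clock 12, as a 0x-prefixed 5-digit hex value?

0xC6035

reg_0 = 0x35E8B
clock 1: out=1, reg = 0x1AF45
clock 2: out=1, reg = 0x0D7A2
clock 3: out=0, reg = 0x06BD1
clock 4: out=1, reg = 0x035E8
clock 5: out=0, reg = 0x01AF4
clock 6: out=0, reg = 0x80D7A
clock 7: out=0, reg = 0xC06BD
clock 8: out=1, reg = 0x6035E
clock 9: out=0, reg = 0x301AF
clock 10: out=1, reg = 0x180D7
clock 11: out=1, reg = 0x8C06B
clock 12: out=1, reg = 0xC6035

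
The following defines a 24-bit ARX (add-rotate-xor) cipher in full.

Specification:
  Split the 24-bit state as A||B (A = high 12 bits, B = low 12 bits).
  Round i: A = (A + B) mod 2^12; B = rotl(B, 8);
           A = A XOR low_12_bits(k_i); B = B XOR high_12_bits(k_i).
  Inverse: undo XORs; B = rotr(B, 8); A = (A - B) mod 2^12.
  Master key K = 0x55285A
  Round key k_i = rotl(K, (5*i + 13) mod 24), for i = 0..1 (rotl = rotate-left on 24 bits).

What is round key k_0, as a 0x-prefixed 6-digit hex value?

K = 0x55285A
k_0 = rotl(K, (5*0+13) mod 24) = rotl(K, 13) = 0x0B4AA5

0x0B4AA5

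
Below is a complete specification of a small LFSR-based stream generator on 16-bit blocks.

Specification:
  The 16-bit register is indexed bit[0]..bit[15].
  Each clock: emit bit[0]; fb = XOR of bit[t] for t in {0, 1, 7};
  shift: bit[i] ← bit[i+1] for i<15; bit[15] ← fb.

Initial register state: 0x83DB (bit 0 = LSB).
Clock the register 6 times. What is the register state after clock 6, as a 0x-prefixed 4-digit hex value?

0xC60F

reg_0 = 0x83DB
clock 1: out=1, reg = 0xC1ED
clock 2: out=1, reg = 0x60F6
clock 3: out=0, reg = 0x307B
clock 4: out=1, reg = 0x183D
clock 5: out=1, reg = 0x8C1E
clock 6: out=0, reg = 0xC60F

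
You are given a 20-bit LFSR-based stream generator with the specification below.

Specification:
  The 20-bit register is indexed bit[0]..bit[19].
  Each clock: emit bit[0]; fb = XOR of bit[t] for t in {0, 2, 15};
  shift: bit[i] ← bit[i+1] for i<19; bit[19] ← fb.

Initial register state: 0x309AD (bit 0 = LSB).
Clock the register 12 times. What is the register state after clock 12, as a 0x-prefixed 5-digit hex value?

0x3C030

reg_0 = 0x309AD
clock 1: out=1, reg = 0x184D6
clock 2: out=0, reg = 0x0C26B
clock 3: out=1, reg = 0x06135
clock 4: out=1, reg = 0x0309A
clock 5: out=0, reg = 0x0184D
clock 6: out=1, reg = 0x00C26
clock 7: out=0, reg = 0x80613
clock 8: out=1, reg = 0xC0309
clock 9: out=1, reg = 0xE0184
clock 10: out=0, reg = 0xF00C2
clock 11: out=0, reg = 0x78061
clock 12: out=1, reg = 0x3C030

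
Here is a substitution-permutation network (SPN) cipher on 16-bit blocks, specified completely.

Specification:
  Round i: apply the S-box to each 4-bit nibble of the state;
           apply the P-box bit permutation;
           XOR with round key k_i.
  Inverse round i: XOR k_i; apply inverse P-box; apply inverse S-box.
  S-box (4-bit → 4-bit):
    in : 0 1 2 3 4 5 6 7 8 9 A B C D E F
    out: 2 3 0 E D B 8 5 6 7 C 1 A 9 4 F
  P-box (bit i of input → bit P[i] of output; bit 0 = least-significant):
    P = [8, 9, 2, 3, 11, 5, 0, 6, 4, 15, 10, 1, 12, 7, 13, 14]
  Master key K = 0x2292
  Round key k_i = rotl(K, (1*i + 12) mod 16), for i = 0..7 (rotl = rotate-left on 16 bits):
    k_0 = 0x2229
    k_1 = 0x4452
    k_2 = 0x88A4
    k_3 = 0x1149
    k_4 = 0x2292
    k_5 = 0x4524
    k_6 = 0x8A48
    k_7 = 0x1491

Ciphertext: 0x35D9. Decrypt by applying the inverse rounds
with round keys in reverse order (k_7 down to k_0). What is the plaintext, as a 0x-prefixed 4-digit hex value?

0xCDFC

s_0 = ciphertext = 0x35D9
s_1 = InvRound(s_0, k_7) = 0xE26D
s_2 = InvRound(s_1, k_6) = 0xA29E
s_3 = InvRound(s_2, k_5) = 0x3F05
s_4 = InvRound(s_3, k_4) = 0x1477
s_5 = InvRound(s_4, k_3) = 0x2404
s_6 = InvRound(s_5, k_2) = 0x8812
s_7 = InvRound(s_6, k_1) = 0x68D2
s_8 = InvRound(s_7, k_0) = 0xCDFC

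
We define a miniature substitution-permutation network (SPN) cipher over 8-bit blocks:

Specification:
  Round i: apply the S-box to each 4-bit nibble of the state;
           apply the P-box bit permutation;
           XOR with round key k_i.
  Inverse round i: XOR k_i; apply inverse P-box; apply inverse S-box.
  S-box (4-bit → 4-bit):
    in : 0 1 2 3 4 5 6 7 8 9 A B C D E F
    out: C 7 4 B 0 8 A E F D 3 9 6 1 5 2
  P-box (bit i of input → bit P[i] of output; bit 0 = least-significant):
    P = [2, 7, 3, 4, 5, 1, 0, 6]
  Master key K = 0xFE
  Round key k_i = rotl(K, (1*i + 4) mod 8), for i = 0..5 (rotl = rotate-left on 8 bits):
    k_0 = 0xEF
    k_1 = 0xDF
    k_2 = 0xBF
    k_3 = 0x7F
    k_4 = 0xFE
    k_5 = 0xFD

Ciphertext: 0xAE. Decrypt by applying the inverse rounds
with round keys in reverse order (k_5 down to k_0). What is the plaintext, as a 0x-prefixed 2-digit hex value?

0x37

s_0 = ciphertext = 0xAE
s_1 = InvRound(s_0, k_5) = 0x75
s_2 = InvRound(s_1, k_4) = 0xCC
s_3 = InvRound(s_2, k_3) = 0x16
s_4 = InvRound(s_3, k_2) = 0xEC
s_5 = InvRound(s_4, k_1) = 0x15
s_6 = InvRound(s_5, k_0) = 0x37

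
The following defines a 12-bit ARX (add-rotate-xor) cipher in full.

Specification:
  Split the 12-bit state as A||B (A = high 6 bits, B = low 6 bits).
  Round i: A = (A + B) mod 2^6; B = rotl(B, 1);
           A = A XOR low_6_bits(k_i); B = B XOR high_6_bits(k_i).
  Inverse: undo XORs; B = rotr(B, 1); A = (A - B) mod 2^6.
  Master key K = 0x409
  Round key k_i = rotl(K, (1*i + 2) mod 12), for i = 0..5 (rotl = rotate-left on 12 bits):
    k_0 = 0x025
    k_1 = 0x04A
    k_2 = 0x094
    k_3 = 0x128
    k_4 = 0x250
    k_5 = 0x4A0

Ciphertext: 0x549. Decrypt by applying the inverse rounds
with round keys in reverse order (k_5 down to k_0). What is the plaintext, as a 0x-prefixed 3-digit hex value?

s_0 = ciphertext = 0x549
s_1 = InvRound(s_0, k_5) = 0x22D
s_2 = InvRound(s_1, k_4) = 0x192
s_3 = InvRound(s_2, k_3) = 0x8CB
s_4 = InvRound(s_3, k_2) = 0x4E4
s_5 = InvRound(s_4, k_1) = 0x9F2
s_6 = InvRound(s_5, k_0) = 0xA59

0xA59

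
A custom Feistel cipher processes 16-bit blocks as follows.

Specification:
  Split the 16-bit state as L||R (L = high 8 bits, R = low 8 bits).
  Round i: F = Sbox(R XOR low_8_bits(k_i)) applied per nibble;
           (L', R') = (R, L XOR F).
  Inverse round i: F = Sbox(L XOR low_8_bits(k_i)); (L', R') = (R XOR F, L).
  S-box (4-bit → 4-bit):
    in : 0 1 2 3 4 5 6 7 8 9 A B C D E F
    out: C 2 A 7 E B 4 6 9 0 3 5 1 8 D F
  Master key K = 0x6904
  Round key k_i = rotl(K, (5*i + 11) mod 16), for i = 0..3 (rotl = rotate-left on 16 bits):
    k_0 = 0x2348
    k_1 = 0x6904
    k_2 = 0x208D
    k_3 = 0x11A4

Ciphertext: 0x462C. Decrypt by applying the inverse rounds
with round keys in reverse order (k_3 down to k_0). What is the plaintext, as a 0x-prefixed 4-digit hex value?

s_0 = ciphertext = 0x462C
s_1 = InvRound(s_0, k_3) = 0xF646
s_2 = InvRound(s_1, k_2) = 0x23F6
s_3 = InvRound(s_2, k_1) = 0x5023
s_4 = InvRound(s_3, k_0) = 0x0A50

0x0A50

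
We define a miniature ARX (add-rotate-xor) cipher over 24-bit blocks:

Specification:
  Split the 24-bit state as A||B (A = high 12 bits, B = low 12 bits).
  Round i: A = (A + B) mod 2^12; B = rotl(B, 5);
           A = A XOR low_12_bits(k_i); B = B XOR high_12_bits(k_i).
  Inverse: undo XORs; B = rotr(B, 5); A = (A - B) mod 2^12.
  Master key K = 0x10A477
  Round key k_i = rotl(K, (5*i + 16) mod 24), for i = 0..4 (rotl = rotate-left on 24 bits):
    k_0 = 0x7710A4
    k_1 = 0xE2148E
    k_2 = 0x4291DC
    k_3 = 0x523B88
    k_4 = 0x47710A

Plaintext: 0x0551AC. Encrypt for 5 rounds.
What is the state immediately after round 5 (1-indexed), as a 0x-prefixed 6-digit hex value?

0x3DE637

s_0 = plaintext = 0x0551AC
s_1 = Round(s_0, k_0) = 0x2A52F2
s_2 = Round(s_1, k_1) = 0x119064
s_3 = Round(s_2, k_2) = 0x0A18A9
s_4 = Round(s_3, k_3) = 0x2C2012
s_5 = Round(s_4, k_4) = 0x3DE637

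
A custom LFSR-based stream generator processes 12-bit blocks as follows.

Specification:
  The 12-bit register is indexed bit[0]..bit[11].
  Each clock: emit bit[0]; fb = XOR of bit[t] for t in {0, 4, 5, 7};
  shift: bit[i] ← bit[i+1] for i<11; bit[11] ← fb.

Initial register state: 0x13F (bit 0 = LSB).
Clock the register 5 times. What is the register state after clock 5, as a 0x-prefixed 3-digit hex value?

0x389

reg_0 = 0x13F
clock 1: out=1, reg = 0x89F
clock 2: out=1, reg = 0xC4F
clock 3: out=1, reg = 0xE27
clock 4: out=1, reg = 0x713
clock 5: out=1, reg = 0x389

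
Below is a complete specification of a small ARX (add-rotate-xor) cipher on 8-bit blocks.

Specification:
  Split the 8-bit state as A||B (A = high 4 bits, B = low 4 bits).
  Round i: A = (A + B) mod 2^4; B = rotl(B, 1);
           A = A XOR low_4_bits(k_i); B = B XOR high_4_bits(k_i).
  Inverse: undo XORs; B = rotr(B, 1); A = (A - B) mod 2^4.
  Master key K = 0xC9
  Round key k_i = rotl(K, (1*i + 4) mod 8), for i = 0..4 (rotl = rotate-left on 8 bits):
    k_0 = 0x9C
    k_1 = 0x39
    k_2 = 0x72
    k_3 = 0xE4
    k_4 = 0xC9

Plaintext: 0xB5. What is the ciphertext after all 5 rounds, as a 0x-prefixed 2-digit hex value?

s_0 = plaintext = 0xB5
s_1 = Round(s_0, k_0) = 0xC3
s_2 = Round(s_1, k_1) = 0x65
s_3 = Round(s_2, k_2) = 0x9D
s_4 = Round(s_3, k_3) = 0x25
s_5 = Round(s_4, k_4) = 0xE6

0xE6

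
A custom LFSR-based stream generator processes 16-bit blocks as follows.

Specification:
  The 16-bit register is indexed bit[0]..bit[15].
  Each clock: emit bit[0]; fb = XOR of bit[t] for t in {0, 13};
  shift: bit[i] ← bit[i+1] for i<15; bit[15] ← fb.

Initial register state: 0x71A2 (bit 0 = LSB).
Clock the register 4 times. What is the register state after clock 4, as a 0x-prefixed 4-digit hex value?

0x971A

reg_0 = 0x71A2
clock 1: out=0, reg = 0xB8D1
clock 2: out=1, reg = 0x5C68
clock 3: out=0, reg = 0x2E34
clock 4: out=0, reg = 0x971A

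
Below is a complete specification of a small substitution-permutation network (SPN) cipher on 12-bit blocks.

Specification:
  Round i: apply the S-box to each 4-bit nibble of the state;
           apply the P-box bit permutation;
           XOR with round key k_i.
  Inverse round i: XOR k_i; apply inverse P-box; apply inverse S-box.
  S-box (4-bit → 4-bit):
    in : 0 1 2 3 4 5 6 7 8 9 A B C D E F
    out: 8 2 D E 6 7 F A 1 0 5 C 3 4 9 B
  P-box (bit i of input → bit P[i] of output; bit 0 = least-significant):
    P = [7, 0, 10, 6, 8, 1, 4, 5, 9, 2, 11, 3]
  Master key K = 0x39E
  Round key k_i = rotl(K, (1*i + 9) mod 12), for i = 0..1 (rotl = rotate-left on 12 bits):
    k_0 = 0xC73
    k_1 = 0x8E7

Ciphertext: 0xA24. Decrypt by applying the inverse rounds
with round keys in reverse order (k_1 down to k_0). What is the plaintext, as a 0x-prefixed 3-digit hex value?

s_0 = ciphertext = 0xA24
s_1 = InvRound(s_0, k_1) = 0x81F
s_2 = InvRound(s_1, k_0) = 0x70B

0x70B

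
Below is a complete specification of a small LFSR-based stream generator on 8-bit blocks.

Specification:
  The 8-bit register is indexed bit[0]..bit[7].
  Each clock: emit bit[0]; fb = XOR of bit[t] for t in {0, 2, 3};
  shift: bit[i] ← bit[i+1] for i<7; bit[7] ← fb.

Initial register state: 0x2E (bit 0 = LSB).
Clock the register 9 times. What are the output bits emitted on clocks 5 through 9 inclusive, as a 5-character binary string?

01000

reg_0 = 0x2E
clock 1: out=0, reg = 0x17
clock 2: out=1, reg = 0x0B
clock 3: out=1, reg = 0x05
clock 4: out=1, reg = 0x02
clock 5: out=0, reg = 0x01
clock 6: out=1, reg = 0x80
clock 7: out=0, reg = 0x40
clock 8: out=0, reg = 0x20
clock 9: out=0, reg = 0x10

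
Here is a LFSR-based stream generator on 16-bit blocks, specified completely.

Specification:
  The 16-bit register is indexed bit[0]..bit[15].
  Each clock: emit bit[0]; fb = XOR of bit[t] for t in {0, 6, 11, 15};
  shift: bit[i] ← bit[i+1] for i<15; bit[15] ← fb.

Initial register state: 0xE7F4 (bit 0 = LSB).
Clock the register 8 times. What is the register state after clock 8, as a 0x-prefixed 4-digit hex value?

reg_0 = 0xE7F4
clock 1: out=0, reg = 0x73FA
clock 2: out=0, reg = 0xB9FD
clock 3: out=1, reg = 0x5CFE
clock 4: out=0, reg = 0x2E7F
clock 5: out=1, reg = 0x973F
clock 6: out=1, reg = 0x4B9F
clock 7: out=1, reg = 0x25CF
clock 8: out=1, reg = 0x12E7

0x12E7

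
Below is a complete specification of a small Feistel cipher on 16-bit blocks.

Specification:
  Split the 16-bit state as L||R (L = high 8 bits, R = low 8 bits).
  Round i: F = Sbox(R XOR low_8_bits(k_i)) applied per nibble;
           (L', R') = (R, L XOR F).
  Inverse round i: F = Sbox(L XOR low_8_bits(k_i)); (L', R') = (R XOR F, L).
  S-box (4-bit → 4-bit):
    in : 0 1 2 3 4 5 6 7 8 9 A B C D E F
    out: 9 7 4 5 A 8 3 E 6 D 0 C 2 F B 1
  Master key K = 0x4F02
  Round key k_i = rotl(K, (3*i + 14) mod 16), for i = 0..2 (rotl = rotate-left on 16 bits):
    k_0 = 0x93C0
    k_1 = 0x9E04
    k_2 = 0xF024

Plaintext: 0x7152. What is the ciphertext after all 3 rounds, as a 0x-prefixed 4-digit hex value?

s_0 = plaintext = 0x7152
s_1 = Round(s_0, k_0) = 0x52A5
s_2 = Round(s_1, k_1) = 0xA555
s_3 = Round(s_2, k_2) = 0x5542

0x5542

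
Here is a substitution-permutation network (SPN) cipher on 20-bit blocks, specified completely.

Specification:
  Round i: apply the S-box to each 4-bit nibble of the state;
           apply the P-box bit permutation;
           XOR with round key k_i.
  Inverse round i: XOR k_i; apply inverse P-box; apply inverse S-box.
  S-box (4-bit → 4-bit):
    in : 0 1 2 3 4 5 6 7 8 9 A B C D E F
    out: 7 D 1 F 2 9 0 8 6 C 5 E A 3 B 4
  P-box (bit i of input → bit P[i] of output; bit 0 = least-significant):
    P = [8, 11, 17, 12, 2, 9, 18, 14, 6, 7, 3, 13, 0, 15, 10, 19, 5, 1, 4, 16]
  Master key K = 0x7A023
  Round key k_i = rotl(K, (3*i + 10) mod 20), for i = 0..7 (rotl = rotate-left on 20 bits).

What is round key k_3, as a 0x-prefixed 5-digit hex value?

0xBD011

K = 0x7A023
k_0 = rotl(K, (3*0+10) mod 20) = rotl(K, 10) = 0x08DE8
k_1 = rotl(K, (3*1+10) mod 20) = rotl(K, 13) = 0x46F40
k_2 = rotl(K, (3*2+10) mod 20) = rotl(K, 16) = 0x37A02
k_3 = rotl(K, (3*3+10) mod 20) = rotl(K, 19) = 0xBD011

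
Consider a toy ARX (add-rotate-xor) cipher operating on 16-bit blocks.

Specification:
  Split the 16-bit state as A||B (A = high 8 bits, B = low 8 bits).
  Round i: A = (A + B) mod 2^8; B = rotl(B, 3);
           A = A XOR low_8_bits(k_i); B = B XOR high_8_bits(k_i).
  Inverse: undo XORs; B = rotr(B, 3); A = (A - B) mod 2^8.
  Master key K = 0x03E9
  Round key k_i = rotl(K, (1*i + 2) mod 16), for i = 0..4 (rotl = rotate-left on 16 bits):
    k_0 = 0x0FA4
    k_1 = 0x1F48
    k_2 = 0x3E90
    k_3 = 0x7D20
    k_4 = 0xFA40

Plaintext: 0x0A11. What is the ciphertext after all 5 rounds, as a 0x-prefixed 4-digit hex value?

0x6CD8

s_0 = plaintext = 0x0A11
s_1 = Round(s_0, k_0) = 0xBF87
s_2 = Round(s_1, k_1) = 0x0E23
s_3 = Round(s_2, k_2) = 0xA127
s_4 = Round(s_3, k_3) = 0xE844
s_5 = Round(s_4, k_4) = 0x6CD8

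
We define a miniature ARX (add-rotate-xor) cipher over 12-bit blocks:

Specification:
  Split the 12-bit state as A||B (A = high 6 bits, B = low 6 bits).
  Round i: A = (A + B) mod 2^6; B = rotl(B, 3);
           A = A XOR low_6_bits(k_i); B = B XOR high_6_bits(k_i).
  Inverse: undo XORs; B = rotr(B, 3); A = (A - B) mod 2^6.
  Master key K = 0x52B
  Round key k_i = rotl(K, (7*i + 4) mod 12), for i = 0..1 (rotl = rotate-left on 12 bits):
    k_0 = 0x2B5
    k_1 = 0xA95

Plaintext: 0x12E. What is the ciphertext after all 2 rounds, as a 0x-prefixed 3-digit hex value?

s_0 = plaintext = 0x12E
s_1 = Round(s_0, k_0) = 0x1FF
s_2 = Round(s_1, k_1) = 0x4D5

0x4D5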